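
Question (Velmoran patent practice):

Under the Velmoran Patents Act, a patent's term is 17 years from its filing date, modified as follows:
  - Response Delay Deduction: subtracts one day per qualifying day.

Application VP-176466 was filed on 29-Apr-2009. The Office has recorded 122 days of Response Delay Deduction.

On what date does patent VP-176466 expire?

2025-12-28

Base term: filing date + 17 years → 29 April 2026.
Response Delay Deduction: −122 days → 28 December 2025.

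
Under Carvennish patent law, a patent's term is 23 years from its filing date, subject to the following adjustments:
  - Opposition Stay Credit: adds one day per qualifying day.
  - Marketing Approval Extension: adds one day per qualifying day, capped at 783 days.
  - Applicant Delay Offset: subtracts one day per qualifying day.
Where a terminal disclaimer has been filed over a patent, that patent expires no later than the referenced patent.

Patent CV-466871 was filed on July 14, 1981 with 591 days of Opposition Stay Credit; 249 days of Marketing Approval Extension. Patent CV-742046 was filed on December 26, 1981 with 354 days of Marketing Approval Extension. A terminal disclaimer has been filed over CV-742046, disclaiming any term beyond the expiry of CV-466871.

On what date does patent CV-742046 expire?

Natural term of CV-742046:
  Base: filing + 23 years → 26 December 2004.
  Marketing Approval Extension: 354 days (within the 783-day cap) → +354 days → 15 December 2005.
Expiry of referenced patent CV-466871:
  Base: filing + 23 years → 14 July 2004.
  Opposition Stay Credit: +591 days → 25 February 2006.
  Marketing Approval Extension: 249 days (within the 783-day cap) → +249 days → 1 November 2006.
Terminal disclaimer: CV-742046 expires on the earlier of 15 December 2005 and 1 November 2006.

2005-12-15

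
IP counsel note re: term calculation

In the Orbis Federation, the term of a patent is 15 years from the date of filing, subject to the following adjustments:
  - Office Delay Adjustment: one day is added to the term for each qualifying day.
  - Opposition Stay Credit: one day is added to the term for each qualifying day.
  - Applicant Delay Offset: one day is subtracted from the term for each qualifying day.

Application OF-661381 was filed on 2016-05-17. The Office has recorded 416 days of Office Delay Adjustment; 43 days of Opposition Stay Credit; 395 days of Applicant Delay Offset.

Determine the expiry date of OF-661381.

Base term: filing date + 15 years → 17 May 2031.
Office Delay Adjustment: +416 days → 6 July 2032.
Opposition Stay Credit: +43 days → 18 August 2032.
Applicant Delay Offset: −395 days → 20 July 2031.

July 20, 2031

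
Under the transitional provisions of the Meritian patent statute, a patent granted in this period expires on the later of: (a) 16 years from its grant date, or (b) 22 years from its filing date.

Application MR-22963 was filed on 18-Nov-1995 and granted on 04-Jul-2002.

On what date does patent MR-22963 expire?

July 4, 2018

(a) grant + 16 years → 4 July 2018.
(b) filing + 22 years → 18 November 2017.
Later of the two: 4 July 2018.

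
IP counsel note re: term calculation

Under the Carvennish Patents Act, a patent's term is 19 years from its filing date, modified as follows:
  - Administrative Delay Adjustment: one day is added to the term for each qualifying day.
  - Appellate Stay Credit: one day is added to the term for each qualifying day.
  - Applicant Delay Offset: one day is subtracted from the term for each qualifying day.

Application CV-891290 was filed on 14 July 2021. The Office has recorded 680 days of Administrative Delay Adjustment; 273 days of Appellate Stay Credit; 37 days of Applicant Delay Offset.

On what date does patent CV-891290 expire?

Base term: filing date + 19 years → 14 July 2040.
Administrative Delay Adjustment: +680 days → 25 May 2042.
Appellate Stay Credit: +273 days → 22 February 2043.
Applicant Delay Offset: −37 days → 16 January 2043.

2043-01-16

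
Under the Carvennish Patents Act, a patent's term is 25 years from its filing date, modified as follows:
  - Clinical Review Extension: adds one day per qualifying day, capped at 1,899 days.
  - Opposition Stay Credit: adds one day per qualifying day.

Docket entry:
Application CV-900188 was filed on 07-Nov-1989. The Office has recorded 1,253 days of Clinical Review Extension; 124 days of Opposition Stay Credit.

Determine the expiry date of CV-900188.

Base term: filing date + 25 years → 7 November 2014.
Clinical Review Extension: 1253 days (within the 1899-day cap) → +1253 days → 13 April 2018.
Opposition Stay Credit: +124 days → 15 August 2018.

2018-08-15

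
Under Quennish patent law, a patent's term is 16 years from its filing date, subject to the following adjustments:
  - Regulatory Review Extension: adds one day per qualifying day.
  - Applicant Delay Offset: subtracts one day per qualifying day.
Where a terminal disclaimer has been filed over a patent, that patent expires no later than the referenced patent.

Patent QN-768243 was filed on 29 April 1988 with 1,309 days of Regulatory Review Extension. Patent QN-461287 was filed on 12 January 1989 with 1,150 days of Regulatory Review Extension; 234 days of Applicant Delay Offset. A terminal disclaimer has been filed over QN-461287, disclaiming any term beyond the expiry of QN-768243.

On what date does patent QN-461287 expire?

2007-07-17

Natural term of QN-461287:
  Base: filing + 16 years → 12 January 2005.
  Regulatory Review Extension: +1150 days → 7 March 2008.
  Applicant Delay Offset: −234 days → 17 July 2007.
Expiry of referenced patent QN-768243:
  Base: filing + 16 years → 29 April 2004.
  Regulatory Review Extension: +1309 days → 29 November 2007.
Terminal disclaimer: QN-461287 expires on the earlier of 17 July 2007 and 29 November 2007.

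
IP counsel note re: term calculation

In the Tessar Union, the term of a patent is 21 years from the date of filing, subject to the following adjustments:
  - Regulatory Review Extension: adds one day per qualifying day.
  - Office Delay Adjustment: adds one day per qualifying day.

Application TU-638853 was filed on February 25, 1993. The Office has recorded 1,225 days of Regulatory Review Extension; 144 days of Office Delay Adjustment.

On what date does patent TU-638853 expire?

November 25, 2017

Base term: filing date + 21 years → 25 February 2014.
Regulatory Review Extension: +1225 days → 4 July 2017.
Office Delay Adjustment: +144 days → 25 November 2017.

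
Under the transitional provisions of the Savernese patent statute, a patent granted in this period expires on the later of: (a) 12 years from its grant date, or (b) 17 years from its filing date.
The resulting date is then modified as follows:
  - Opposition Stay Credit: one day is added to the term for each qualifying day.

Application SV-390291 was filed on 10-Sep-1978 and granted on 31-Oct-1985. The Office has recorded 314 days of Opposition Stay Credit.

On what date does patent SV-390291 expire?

(a) grant + 12 years → 31 October 1997.
(b) filing + 17 years → 10 September 1995.
Later of the two: 31 October 1997.
Opposition Stay Credit: +314 days → 10 September 1998.

September 10, 1998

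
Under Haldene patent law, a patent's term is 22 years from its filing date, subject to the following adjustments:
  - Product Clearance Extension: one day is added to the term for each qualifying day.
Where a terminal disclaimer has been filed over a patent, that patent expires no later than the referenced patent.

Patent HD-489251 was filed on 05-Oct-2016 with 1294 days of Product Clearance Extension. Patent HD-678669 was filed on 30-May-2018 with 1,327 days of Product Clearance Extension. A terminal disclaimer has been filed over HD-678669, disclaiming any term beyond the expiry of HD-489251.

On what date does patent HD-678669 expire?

April 21, 2042

Natural term of HD-678669:
  Base: filing + 22 years → 30 May 2040.
  Product Clearance Extension: +1327 days → 17 January 2044.
Expiry of referenced patent HD-489251:
  Base: filing + 22 years → 5 October 2038.
  Product Clearance Extension: +1294 days → 21 April 2042.
Terminal disclaimer: HD-678669 expires on the earlier of 17 January 2044 and 21 April 2042.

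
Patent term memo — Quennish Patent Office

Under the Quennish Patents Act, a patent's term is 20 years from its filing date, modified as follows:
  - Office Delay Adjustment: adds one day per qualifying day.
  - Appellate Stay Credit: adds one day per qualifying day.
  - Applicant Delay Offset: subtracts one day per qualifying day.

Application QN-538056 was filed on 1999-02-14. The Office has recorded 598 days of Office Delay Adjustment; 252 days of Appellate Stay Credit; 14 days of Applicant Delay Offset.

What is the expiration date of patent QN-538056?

Base term: filing date + 20 years → 14 February 2019.
Office Delay Adjustment: +598 days → 4 October 2020.
Appellate Stay Credit: +252 days → 13 June 2021.
Applicant Delay Offset: −14 days → 30 May 2021.

2021-05-30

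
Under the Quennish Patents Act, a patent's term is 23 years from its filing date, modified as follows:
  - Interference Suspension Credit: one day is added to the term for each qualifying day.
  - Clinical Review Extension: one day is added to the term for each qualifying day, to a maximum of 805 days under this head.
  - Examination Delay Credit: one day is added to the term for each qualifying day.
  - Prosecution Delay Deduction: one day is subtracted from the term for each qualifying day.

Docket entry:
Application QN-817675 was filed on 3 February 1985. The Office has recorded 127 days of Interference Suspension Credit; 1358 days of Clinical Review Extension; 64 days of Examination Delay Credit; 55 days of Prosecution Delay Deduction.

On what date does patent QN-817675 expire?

2010-09-01

Base term: filing date + 23 years → 3 February 2008.
Interference Suspension Credit: +127 days → 9 June 2008.
Clinical Review Extension: 1358 days claimed exceeds the 805-day cap, so +805 days → 23 August 2010.
Examination Delay Credit: +64 days → 26 October 2010.
Prosecution Delay Deduction: −55 days → 1 September 2010.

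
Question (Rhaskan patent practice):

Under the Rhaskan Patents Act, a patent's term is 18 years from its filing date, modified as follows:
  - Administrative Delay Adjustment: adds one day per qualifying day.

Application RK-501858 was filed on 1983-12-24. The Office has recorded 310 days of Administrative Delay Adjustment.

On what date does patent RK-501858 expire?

Base term: filing date + 18 years → 24 December 2001.
Administrative Delay Adjustment: +310 days → 30 October 2002.

2002-10-30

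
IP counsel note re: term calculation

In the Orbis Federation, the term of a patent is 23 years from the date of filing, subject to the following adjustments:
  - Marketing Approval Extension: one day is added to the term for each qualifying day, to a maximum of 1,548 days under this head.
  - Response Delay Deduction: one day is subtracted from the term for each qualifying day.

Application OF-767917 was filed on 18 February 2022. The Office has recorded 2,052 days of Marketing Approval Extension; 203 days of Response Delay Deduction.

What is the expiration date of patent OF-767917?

Base term: filing date + 23 years → 18 February 2045.
Marketing Approval Extension: 2052 days claimed exceeds the 1548-day cap, so +1548 days → 16 May 2049.
Response Delay Deduction: −203 days → 25 October 2048.

October 25, 2048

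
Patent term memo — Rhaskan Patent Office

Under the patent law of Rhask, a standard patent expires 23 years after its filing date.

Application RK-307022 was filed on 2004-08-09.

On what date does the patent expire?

Filing date + 23 years → 9 August 2027.

2027-08-09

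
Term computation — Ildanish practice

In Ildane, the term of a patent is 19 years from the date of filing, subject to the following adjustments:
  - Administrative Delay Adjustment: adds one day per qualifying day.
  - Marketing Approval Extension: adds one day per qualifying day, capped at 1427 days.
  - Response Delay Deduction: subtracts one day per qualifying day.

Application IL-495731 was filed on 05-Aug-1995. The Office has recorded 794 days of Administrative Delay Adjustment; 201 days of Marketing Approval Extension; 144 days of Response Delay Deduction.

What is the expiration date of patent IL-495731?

2016-12-03

Base term: filing date + 19 years → 5 August 2014.
Administrative Delay Adjustment: +794 days → 7 October 2016.
Marketing Approval Extension: 201 days (within the 1427-day cap) → +201 days → 26 April 2017.
Response Delay Deduction: −144 days → 3 December 2016.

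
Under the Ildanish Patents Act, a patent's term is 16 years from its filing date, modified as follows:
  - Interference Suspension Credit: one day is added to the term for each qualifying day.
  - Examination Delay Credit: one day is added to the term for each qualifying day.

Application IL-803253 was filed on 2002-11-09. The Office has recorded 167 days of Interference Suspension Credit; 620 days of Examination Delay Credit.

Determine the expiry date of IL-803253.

2021-01-04

Base term: filing date + 16 years → 9 November 2018.
Interference Suspension Credit: +167 days → 25 April 2019.
Examination Delay Credit: +620 days → 4 January 2021.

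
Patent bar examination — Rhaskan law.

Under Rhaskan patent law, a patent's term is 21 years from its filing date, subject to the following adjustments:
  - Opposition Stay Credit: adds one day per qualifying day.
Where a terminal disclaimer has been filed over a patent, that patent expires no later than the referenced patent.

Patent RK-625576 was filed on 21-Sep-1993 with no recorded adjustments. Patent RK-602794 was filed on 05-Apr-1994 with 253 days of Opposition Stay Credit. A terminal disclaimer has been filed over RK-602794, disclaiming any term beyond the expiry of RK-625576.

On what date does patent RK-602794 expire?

September 21, 2014

Natural term of RK-602794:
  Base: filing + 21 years → 5 April 2015.
  Opposition Stay Credit: +253 days → 14 December 2015.
Expiry of referenced patent RK-625576:
  Base: filing + 21 years → 21 September 2014.
Terminal disclaimer: RK-602794 expires on the earlier of 14 December 2015 and 21 September 2014.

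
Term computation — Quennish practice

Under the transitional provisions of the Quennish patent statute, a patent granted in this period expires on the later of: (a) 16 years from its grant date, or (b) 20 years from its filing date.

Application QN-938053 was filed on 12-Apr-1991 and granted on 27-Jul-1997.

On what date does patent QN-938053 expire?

(a) grant + 16 years → 27 July 2013.
(b) filing + 20 years → 12 April 2011.
Later of the two: 27 July 2013.

2013-07-27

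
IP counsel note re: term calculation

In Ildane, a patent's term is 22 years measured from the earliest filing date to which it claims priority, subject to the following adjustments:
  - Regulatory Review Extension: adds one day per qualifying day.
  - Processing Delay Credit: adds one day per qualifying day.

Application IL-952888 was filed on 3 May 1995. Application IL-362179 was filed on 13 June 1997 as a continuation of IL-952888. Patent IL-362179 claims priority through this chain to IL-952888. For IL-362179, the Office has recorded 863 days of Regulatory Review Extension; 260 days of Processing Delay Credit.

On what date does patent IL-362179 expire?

Earliest priority filing: 3 May 1995.
Base term: 3 May 1995 + 22 years → 3 May 2017.
Regulatory Review Extension: +863 days → 13 September 2019.
Processing Delay Credit: +260 days → 30 May 2020.

2020-05-30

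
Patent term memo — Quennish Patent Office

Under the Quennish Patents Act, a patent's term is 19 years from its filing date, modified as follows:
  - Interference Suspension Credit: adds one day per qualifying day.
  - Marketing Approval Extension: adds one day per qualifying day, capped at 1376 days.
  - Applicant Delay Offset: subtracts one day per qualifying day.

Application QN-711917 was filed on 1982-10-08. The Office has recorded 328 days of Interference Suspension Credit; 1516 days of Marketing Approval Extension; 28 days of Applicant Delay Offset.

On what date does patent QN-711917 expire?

Base term: filing date + 19 years → 8 October 2001.
Interference Suspension Credit: +328 days → 1 September 2002.
Marketing Approval Extension: 1516 days claimed exceeds the 1376-day cap, so +1376 days → 8 June 2006.
Applicant Delay Offset: −28 days → 11 May 2006.

2006-05-11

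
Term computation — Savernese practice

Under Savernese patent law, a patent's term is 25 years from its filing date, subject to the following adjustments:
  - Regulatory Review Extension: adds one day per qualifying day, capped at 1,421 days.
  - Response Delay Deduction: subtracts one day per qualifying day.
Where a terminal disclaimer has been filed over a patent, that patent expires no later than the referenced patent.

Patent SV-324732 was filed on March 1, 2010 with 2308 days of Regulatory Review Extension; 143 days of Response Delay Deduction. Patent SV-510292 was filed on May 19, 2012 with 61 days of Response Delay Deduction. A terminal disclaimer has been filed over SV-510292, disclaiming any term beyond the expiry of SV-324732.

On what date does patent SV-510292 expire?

Natural term of SV-510292:
  Base: filing + 25 years → 19 May 2037.
  Response Delay Deduction: −61 days → 19 March 2037.
Expiry of referenced patent SV-324732:
  Base: filing + 25 years → 1 March 2035.
  Regulatory Review Extension: 2308 days claimed exceeds the 1421-day cap, so +1421 days → 20 January 2039.
  Response Delay Deduction: −143 days → 30 August 2038.
Terminal disclaimer: SV-510292 expires on the earlier of 19 March 2037 and 30 August 2038.

2037-03-19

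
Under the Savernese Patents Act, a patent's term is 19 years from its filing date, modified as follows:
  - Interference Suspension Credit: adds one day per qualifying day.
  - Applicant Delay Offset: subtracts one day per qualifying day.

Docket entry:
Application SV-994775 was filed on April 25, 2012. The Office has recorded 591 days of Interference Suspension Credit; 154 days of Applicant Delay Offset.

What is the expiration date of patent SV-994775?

2032-07-05

Base term: filing date + 19 years → 25 April 2031.
Interference Suspension Credit: +591 days → 6 December 2032.
Applicant Delay Offset: −154 days → 5 July 2032.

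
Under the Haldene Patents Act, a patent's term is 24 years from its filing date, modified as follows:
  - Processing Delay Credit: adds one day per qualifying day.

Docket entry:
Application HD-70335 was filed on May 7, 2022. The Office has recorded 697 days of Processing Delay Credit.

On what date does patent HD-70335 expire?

Base term: filing date + 24 years → 7 May 2046.
Processing Delay Credit: +697 days → 3 April 2048.

2048-04-03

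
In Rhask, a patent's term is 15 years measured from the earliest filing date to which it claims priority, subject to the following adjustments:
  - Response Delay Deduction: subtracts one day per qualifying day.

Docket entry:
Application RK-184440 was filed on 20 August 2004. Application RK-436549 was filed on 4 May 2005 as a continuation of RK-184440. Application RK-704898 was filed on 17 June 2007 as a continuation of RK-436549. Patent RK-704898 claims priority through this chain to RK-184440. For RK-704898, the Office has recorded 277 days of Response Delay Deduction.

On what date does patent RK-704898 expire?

Earliest priority filing: 20 August 2004.
Base term: 20 August 2004 + 15 years → 20 August 2019.
Response Delay Deduction: −277 days → 16 November 2018.

November 16, 2018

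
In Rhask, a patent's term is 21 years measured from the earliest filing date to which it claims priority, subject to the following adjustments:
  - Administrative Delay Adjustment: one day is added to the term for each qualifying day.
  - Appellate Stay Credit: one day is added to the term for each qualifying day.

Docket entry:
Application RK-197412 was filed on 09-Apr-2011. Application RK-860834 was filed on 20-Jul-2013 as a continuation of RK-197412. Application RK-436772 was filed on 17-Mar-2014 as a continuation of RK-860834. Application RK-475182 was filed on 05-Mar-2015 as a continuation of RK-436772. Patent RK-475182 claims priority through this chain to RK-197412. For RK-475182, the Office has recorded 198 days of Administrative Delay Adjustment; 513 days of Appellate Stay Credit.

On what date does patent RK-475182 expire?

March 21, 2034

Earliest priority filing: 9 April 2011.
Base term: 9 April 2011 + 21 years → 9 April 2032.
Administrative Delay Adjustment: +198 days → 24 October 2032.
Appellate Stay Credit: +513 days → 21 March 2034.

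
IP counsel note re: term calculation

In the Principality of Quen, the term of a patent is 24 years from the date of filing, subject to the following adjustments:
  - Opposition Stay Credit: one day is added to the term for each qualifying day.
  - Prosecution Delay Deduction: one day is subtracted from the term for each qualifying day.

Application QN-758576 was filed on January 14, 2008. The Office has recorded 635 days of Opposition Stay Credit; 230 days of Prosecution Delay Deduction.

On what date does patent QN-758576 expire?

February 22, 2033

Base term: filing date + 24 years → 14 January 2032.
Opposition Stay Credit: +635 days → 10 October 2033.
Prosecution Delay Deduction: −230 days → 22 February 2033.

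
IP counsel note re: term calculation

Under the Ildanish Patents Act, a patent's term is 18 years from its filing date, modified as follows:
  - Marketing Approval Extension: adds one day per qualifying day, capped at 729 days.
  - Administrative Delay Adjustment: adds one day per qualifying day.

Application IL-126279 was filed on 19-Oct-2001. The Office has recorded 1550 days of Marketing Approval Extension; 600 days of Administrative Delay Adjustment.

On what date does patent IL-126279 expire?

June 9, 2023

Base term: filing date + 18 years → 19 October 2019.
Marketing Approval Extension: 1550 days claimed exceeds the 729-day cap, so +729 days → 17 October 2021.
Administrative Delay Adjustment: +600 days → 9 June 2023.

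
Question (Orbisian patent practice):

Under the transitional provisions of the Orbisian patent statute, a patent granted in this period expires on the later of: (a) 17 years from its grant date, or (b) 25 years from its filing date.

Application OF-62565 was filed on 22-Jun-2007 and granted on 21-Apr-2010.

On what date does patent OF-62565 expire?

June 22, 2032

(a) grant + 17 years → 21 April 2027.
(b) filing + 25 years → 22 June 2032.
Later of the two: 22 June 2032.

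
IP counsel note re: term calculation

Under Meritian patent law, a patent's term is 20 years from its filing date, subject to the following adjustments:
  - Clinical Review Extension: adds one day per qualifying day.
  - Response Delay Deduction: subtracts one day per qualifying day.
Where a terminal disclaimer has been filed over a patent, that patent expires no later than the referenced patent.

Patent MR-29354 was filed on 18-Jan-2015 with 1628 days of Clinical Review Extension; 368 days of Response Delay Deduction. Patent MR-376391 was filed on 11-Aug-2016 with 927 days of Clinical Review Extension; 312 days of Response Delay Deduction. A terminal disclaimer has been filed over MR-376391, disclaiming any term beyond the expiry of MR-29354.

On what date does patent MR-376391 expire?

Natural term of MR-376391:
  Base: filing + 20 years → 11 August 2036.
  Clinical Review Extension: +927 days → 24 February 2039.
  Response Delay Deduction: −312 days → 18 April 2038.
Expiry of referenced patent MR-29354:
  Base: filing + 20 years → 18 January 2035.
  Clinical Review Extension: +1628 days → 4 July 2039.
  Response Delay Deduction: −368 days → 1 July 2038.
Terminal disclaimer: MR-376391 expires on the earlier of 18 April 2038 and 1 July 2038.

April 18, 2038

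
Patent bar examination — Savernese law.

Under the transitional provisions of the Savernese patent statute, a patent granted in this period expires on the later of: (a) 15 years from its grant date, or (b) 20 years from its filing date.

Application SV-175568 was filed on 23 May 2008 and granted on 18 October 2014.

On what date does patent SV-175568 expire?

2029-10-18

(a) grant + 15 years → 18 October 2029.
(b) filing + 20 years → 23 May 2028.
Later of the two: 18 October 2029.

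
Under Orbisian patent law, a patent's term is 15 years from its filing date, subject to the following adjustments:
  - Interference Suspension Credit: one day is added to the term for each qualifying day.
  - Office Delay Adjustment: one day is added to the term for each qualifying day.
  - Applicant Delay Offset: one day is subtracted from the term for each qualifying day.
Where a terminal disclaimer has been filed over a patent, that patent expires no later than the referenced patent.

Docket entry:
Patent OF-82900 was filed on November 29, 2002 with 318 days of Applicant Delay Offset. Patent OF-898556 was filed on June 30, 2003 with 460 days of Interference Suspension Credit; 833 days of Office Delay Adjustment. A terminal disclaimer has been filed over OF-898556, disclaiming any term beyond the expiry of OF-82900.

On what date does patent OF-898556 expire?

January 15, 2017

Natural term of OF-898556:
  Base: filing + 15 years → 30 June 2018.
  Interference Suspension Credit: +460 days → 3 October 2019.
  Office Delay Adjustment: +833 days → 13 January 2022.
Expiry of referenced patent OF-82900:
  Base: filing + 15 years → 29 November 2017.
  Applicant Delay Offset: −318 days → 15 January 2017.
Terminal disclaimer: OF-898556 expires on the earlier of 13 January 2022 and 15 January 2017.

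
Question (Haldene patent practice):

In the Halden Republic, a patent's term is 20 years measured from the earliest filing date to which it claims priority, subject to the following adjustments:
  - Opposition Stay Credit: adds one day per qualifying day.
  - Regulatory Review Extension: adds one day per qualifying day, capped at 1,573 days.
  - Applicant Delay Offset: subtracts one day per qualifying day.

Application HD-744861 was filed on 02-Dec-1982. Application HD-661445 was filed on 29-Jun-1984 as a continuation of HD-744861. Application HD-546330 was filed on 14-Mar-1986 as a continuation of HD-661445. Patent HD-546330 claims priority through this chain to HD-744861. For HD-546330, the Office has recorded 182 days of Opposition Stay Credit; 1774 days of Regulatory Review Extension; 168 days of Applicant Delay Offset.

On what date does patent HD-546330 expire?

Earliest priority filing: 2 December 1982.
Base term: 2 December 1982 + 20 years → 2 December 2002.
Opposition Stay Credit: +182 days → 2 June 2003.
Regulatory Review Extension: 1774 days claimed exceeds the 1573-day cap, so +1573 days → 22 September 2007.
Applicant Delay Offset: −168 days → 7 April 2007.

2007-04-07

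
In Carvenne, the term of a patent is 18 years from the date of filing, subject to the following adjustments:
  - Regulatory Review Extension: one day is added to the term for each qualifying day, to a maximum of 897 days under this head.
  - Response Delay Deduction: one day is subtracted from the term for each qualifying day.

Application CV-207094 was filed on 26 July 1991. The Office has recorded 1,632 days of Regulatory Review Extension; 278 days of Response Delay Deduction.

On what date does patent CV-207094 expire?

Base term: filing date + 18 years → 26 July 2009.
Regulatory Review Extension: 1632 days claimed exceeds the 897-day cap, so +897 days → 9 January 2012.
Response Delay Deduction: −278 days → 6 April 2011.

2011-04-06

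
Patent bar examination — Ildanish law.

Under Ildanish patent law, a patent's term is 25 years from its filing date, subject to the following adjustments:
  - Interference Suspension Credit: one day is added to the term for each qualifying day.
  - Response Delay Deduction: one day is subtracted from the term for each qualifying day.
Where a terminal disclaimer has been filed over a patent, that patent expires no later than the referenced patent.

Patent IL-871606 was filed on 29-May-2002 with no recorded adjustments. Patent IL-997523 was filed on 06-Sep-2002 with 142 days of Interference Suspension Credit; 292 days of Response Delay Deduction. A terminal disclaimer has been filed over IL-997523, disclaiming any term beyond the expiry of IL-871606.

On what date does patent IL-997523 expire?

2027-04-09

Natural term of IL-997523:
  Base: filing + 25 years → 6 September 2027.
  Interference Suspension Credit: +142 days → 26 January 2028.
  Response Delay Deduction: −292 days → 9 April 2027.
Expiry of referenced patent IL-871606:
  Base: filing + 25 years → 29 May 2027.
Terminal disclaimer: IL-997523 expires on the earlier of 9 April 2027 and 29 May 2027.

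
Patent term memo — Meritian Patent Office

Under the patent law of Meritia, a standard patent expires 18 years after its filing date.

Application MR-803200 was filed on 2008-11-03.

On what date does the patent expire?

Filing date + 18 years → 3 November 2026.

2026-11-03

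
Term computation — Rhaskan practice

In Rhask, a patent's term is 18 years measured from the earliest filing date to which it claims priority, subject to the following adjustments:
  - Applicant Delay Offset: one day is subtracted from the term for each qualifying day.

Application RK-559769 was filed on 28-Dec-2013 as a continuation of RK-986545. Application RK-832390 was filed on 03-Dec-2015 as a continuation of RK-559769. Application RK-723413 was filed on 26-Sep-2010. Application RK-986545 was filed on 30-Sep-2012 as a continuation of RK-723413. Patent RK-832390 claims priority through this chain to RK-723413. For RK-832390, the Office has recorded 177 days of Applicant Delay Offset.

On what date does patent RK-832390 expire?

2028-04-02

Earliest priority filing: 26 September 2010.
Base term: 26 September 2010 + 18 years → 26 September 2028.
Applicant Delay Offset: −177 days → 2 April 2028.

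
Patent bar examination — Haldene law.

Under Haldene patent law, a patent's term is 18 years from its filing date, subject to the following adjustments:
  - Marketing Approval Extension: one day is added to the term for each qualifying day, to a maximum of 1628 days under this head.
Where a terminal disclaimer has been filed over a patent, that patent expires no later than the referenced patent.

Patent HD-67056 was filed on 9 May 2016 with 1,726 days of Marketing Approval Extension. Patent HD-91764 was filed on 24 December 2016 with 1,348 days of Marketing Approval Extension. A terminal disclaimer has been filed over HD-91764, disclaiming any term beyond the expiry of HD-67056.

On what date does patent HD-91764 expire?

Natural term of HD-91764:
  Base: filing + 18 years → 24 December 2034.
  Marketing Approval Extension: 1348 days (within the 1628-day cap) → +1348 days → 2 September 2038.
Expiry of referenced patent HD-67056:
  Base: filing + 18 years → 9 May 2034.
  Marketing Approval Extension: 1726 days claimed exceeds the 1628-day cap, so +1628 days → 23 October 2038.
Terminal disclaimer: HD-91764 expires on the earlier of 2 September 2038 and 23 October 2038.

September 2, 2038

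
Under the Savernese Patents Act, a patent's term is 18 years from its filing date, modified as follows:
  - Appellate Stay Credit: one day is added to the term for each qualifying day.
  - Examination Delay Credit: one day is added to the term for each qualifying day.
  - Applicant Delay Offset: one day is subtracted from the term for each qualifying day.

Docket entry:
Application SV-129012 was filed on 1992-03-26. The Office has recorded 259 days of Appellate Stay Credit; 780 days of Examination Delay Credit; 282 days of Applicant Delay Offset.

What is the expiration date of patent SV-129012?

Base term: filing date + 18 years → 26 March 2010.
Appellate Stay Credit: +259 days → 10 December 2010.
Examination Delay Credit: +780 days → 28 January 2013.
Applicant Delay Offset: −282 days → 21 April 2012.

2012-04-21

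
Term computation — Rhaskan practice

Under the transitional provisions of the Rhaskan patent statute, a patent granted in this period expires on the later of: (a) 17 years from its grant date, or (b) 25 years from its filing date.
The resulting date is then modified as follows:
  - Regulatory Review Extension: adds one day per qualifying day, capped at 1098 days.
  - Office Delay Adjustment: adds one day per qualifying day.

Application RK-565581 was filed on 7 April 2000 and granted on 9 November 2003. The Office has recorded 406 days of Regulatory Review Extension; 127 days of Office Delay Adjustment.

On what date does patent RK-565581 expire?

(a) grant + 17 years → 9 November 2020.
(b) filing + 25 years → 7 April 2025.
Later of the two: 7 April 2025.
Regulatory Review Extension: 406 days (within the 1098-day cap) → +406 days → 18 May 2026.
Office Delay Adjustment: +127 days → 22 September 2026.

2026-09-22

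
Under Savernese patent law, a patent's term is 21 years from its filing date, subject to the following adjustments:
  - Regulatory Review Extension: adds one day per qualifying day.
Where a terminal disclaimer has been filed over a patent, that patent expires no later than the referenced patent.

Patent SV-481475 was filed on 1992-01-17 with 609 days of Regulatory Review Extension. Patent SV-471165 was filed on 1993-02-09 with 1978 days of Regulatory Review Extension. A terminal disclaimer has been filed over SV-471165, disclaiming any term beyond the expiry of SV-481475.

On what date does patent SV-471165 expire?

September 18, 2014

Natural term of SV-471165:
  Base: filing + 21 years → 9 February 2014.
  Regulatory Review Extension: +1978 days → 11 July 2019.
Expiry of referenced patent SV-481475:
  Base: filing + 21 years → 17 January 2013.
  Regulatory Review Extension: +609 days → 18 September 2014.
Terminal disclaimer: SV-471165 expires on the earlier of 11 July 2019 and 18 September 2014.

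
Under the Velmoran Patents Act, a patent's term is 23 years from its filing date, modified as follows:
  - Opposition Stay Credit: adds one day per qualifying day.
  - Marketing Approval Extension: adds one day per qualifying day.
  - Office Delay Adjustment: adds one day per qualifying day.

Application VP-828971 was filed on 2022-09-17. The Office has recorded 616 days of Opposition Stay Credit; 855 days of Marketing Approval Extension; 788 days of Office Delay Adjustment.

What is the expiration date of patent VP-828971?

Base term: filing date + 23 years → 17 September 2045.
Opposition Stay Credit: +616 days → 26 May 2047.
Marketing Approval Extension: +855 days → 27 September 2049.
Office Delay Adjustment: +788 days → 24 November 2051.

2051-11-24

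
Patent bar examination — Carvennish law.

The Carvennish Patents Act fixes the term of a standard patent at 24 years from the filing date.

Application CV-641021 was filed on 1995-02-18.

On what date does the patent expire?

2019-02-18

Filing date + 24 years → 18 February 2019.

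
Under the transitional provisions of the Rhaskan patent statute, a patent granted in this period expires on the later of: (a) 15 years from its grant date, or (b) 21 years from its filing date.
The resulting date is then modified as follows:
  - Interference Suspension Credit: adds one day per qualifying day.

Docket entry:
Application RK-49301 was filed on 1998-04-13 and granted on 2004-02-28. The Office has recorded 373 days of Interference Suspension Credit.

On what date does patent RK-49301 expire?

(a) grant + 15 years → 28 February 2019.
(b) filing + 21 years → 13 April 2019.
Later of the two: 13 April 2019.
Interference Suspension Credit: +373 days → 20 April 2020.

April 20, 2020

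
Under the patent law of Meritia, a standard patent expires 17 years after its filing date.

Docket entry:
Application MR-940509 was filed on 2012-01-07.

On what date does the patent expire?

Filing date + 17 years → 7 January 2029.

January 7, 2029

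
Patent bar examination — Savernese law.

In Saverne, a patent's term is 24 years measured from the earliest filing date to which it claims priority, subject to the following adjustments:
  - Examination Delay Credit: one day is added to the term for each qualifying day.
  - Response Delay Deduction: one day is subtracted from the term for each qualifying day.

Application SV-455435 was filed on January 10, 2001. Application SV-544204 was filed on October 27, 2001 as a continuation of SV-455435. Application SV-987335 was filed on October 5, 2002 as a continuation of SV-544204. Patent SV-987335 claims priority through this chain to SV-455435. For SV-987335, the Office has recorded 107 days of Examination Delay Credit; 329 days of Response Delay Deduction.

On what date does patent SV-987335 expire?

Earliest priority filing: 10 January 2001.
Base term: 10 January 2001 + 24 years → 10 January 2025.
Examination Delay Credit: +107 days → 27 April 2025.
Response Delay Deduction: −329 days → 2 June 2024.

2024-06-02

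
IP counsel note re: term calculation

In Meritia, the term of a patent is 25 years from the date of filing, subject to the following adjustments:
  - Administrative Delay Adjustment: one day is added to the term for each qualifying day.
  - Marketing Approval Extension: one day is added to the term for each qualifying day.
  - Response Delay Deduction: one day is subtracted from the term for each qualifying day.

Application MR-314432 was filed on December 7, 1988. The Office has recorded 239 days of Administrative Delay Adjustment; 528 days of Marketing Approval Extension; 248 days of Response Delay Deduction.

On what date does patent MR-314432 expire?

Base term: filing date + 25 years → 7 December 2013.
Administrative Delay Adjustment: +239 days → 3 August 2014.
Marketing Approval Extension: +528 days → 13 January 2016.
Response Delay Deduction: −248 days → 10 May 2015.

2015-05-10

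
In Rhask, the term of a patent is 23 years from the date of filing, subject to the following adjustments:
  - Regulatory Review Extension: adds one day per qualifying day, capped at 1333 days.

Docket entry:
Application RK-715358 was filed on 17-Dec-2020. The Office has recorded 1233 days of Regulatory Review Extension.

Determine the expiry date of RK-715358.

2047-05-03

Base term: filing date + 23 years → 17 December 2043.
Regulatory Review Extension: 1233 days (within the 1333-day cap) → +1233 days → 3 May 2047.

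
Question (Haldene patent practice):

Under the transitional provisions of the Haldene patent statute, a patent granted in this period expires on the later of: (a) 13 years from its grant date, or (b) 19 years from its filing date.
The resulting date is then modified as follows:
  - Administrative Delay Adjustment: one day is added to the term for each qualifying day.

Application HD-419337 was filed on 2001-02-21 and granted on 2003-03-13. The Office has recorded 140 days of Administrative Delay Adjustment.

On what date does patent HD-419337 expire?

2020-07-10

(a) grant + 13 years → 13 March 2016.
(b) filing + 19 years → 21 February 2020.
Later of the two: 21 February 2020.
Administrative Delay Adjustment: +140 days → 10 July 2020.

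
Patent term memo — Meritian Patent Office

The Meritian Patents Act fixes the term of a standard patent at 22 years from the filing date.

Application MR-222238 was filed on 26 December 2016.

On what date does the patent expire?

2038-12-26

Filing date + 22 years → 26 December 2038.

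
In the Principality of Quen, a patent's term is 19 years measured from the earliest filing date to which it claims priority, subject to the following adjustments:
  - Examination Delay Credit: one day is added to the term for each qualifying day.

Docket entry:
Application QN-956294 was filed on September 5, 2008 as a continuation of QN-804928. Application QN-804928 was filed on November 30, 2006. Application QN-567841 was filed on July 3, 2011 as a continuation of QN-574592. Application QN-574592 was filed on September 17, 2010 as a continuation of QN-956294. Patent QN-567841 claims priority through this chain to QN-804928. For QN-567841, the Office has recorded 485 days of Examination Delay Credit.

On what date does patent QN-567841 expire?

March 30, 2027

Earliest priority filing: 30 November 2006.
Base term: 30 November 2006 + 19 years → 30 November 2025.
Examination Delay Credit: +485 days → 30 March 2027.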